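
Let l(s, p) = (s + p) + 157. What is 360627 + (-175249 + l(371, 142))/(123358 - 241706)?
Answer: 42679658775/118348 ≈ 3.6063e+5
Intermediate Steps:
l(s, p) = 157 + p + s (l(s, p) = (p + s) + 157 = 157 + p + s)
360627 + (-175249 + l(371, 142))/(123358 - 241706) = 360627 + (-175249 + (157 + 142 + 371))/(123358 - 241706) = 360627 + (-175249 + 670)/(-118348) = 360627 - 174579*(-1/118348) = 360627 + 174579/118348 = 42679658775/118348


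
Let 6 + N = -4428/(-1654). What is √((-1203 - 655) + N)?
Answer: I*√1273012678/827 ≈ 43.143*I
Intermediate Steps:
N = -2748/827 (N = -6 - 4428/(-1654) = -6 - 4428*(-1/1654) = -6 + 2214/827 = -2748/827 ≈ -3.3229)
√((-1203 - 655) + N) = √((-1203 - 655) - 2748/827) = √(-1858 - 2748/827) = √(-1539314/827) = I*√1273012678/827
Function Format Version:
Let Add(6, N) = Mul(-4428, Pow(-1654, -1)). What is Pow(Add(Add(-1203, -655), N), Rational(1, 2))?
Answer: Mul(Rational(1, 827), I, Pow(1273012678, Rational(1, 2))) ≈ Mul(43.143, I)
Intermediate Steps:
N = Rational(-2748, 827) (N = Add(-6, Mul(-4428, Pow(-1654, -1))) = Add(-6, Mul(-4428, Rational(-1, 1654))) = Add(-6, Rational(2214, 827)) = Rational(-2748, 827) ≈ -3.3229)
Pow(Add(Add(-1203, -655), N), Rational(1, 2)) = Pow(Add(Add(-1203, -655), Rational(-2748, 827)), Rational(1, 2)) = Pow(Add(-1858, Rational(-2748, 827)), Rational(1, 2)) = Pow(Rational(-1539314, 827), Rational(1, 2)) = Mul(Rational(1, 827), I, Pow(1273012678, Rational(1, 2)))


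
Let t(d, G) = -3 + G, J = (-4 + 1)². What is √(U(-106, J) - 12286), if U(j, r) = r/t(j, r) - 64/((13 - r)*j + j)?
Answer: I*√3450682130/530 ≈ 110.83*I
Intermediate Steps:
J = 9 (J = (-3)² = 9)
U(j, r) = -64/(j + j*(13 - r)) + r/(-3 + r) (U(j, r) = r/(-3 + r) - 64/((13 - r)*j + j) = r/(-3 + r) - 64/(j*(13 - r) + j) = r/(-3 + r) - 64/(j + j*(13 - r)) = -64/(j + j*(13 - r)) + r/(-3 + r))
√(U(-106, J) - 12286) = √((-192 + 64*9 - 106*9² - 14*(-106)*9)/((-106)*(-14 + 9)*(-3 + 9)) - 12286) = √(-1/106*(-192 + 576 - 106*81 + 13356)/(-5*6) - 12286) = √(-1/106*(-⅕)*⅙*(-192 + 576 - 8586 + 13356) - 12286) = √(-1/106*(-⅕)*⅙*5154 - 12286) = √(859/530 - 12286) = √(-6510721/530) = I*√3450682130/530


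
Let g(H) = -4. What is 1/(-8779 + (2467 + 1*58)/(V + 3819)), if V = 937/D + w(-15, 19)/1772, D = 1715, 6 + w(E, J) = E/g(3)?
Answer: -46430084501/407579018136279 ≈ -0.00011392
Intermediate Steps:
w(E, J) = -6 - E/4 (w(E, J) = -6 + E/(-4) = -6 + E*(-¼) = -6 - E/4)
V = 6626021/12155920 (V = 937/1715 + (-6 - ¼*(-15))/1772 = 937*(1/1715) + (-6 + 15/4)*(1/1772) = 937/1715 - 9/4*1/1772 = 937/1715 - 9/7088 = 6626021/12155920 ≈ 0.54509)
1/(-8779 + (2467 + 1*58)/(V + 3819)) = 1/(-8779 + (2467 + 1*58)/(6626021/12155920 + 3819)) = 1/(-8779 + (2467 + 58)/(46430084501/12155920)) = 1/(-8779 + 2525*(12155920/46430084501)) = 1/(-8779 + 30693698000/46430084501) = 1/(-407579018136279/46430084501) = -46430084501/407579018136279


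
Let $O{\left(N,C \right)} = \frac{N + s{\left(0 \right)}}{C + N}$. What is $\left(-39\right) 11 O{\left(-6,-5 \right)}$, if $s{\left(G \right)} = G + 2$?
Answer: $-156$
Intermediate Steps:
$s{\left(G \right)} = 2 + G$
$O{\left(N,C \right)} = \frac{2 + N}{C + N}$ ($O{\left(N,C \right)} = \frac{N + \left(2 + 0\right)}{C + N} = \frac{N + 2}{C + N} = \frac{2 + N}{C + N}$)
$\left(-39\right) 11 O{\left(-6,-5 \right)} = \left(-39\right) 11 \frac{2 - 6}{-5 - 6} = - 429 \frac{1}{-11} \left(-4\right) = - 429 \left(\left(- \frac{1}{11}\right) \left(-4\right)\right) = \left(-429\right) \frac{4}{11} = -156$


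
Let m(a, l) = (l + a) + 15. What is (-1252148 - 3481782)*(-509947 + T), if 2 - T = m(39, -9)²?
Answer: 2423630142100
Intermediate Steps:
m(a, l) = 15 + a + l (m(a, l) = (a + l) + 15 = 15 + a + l)
T = -2023 (T = 2 - (15 + 39 - 9)² = 2 - 1*45² = 2 - 1*2025 = 2 - 2025 = -2023)
(-1252148 - 3481782)*(-509947 + T) = (-1252148 - 3481782)*(-509947 - 2023) = -4733930*(-511970) = 2423630142100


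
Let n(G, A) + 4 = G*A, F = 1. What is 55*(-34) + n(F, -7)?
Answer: -1881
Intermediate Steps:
n(G, A) = -4 + A*G (n(G, A) = -4 + G*A = -4 + A*G)
55*(-34) + n(F, -7) = 55*(-34) + (-4 - 7*1) = -1870 + (-4 - 7) = -1870 - 11 = -1881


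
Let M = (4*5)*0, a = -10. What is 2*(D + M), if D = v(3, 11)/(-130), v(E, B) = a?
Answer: 2/13 ≈ 0.15385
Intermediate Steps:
v(E, B) = -10
D = 1/13 (D = -10/(-130) = -10*(-1/130) = 1/13 ≈ 0.076923)
M = 0 (M = 20*0 = 0)
2*(D + M) = 2*(1/13 + 0) = 2*(1/13) = 2/13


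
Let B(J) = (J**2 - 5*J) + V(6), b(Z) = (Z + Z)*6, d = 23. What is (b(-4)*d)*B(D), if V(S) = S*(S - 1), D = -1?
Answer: -39744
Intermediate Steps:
V(S) = S*(-1 + S)
b(Z) = 12*Z (b(Z) = (2*Z)*6 = 12*Z)
B(J) = 30 + J**2 - 5*J (B(J) = (J**2 - 5*J) + 6*(-1 + 6) = (J**2 - 5*J) + 6*5 = (J**2 - 5*J) + 30 = 30 + J**2 - 5*J)
(b(-4)*d)*B(D) = ((12*(-4))*23)*(30 + (-1)**2 - 5*(-1)) = (-48*23)*(30 + 1 + 5) = -1104*36 = -39744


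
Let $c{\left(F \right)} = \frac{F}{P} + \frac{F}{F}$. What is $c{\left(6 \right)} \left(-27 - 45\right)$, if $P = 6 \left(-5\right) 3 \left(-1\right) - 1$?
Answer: $- \frac{6840}{89} \approx -76.854$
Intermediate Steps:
$P = 89$ ($P = \left(-30\right) 3 \left(-1\right) - 1 = \left(-90\right) \left(-1\right) - 1 = 90 - 1 = 89$)
$c{\left(F \right)} = 1 + \frac{F}{89}$ ($c{\left(F \right)} = \frac{F}{89} + \frac{F}{F} = F \frac{1}{89} + 1 = \frac{F}{89} + 1 = 1 + \frac{F}{89}$)
$c{\left(6 \right)} \left(-27 - 45\right) = \left(1 + \frac{1}{89} \cdot 6\right) \left(-27 - 45\right) = \left(1 + \frac{6}{89}\right) \left(-72\right) = \frac{95}{89} \left(-72\right) = - \frac{6840}{89}$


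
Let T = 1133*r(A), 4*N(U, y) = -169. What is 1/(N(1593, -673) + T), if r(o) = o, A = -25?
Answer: -4/113469 ≈ -3.5252e-5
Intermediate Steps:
N(U, y) = -169/4 (N(U, y) = (¼)*(-169) = -169/4)
T = -28325 (T = 1133*(-25) = -28325)
1/(N(1593, -673) + T) = 1/(-169/4 - 28325) = 1/(-113469/4) = -4/113469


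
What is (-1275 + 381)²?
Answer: 799236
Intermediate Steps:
(-1275 + 381)² = (-894)² = 799236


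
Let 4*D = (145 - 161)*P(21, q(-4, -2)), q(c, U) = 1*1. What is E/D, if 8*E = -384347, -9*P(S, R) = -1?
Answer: 3459123/32 ≈ 1.0810e+5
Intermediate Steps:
q(c, U) = 1
P(S, R) = 1/9 (P(S, R) = -1/9*(-1) = 1/9)
E = -384347/8 (E = (1/8)*(-384347) = -384347/8 ≈ -48043.)
D = -4/9 (D = ((145 - 161)*(1/9))/4 = (-16*1/9)/4 = (1/4)*(-16/9) = -4/9 ≈ -0.44444)
E/D = -384347/(8*(-4/9)) = -384347/8*(-9/4) = 3459123/32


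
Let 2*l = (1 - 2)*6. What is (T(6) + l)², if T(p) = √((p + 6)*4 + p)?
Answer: 63 - 18*√6 ≈ 18.909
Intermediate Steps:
l = -3 (l = ((1 - 2)*6)/2 = (-1*6)/2 = (½)*(-6) = -3)
T(p) = √(24 + 5*p) (T(p) = √((6 + p)*4 + p) = √((24 + 4*p) + p) = √(24 + 5*p))
(T(6) + l)² = (√(24 + 5*6) - 3)² = (√(24 + 30) - 3)² = (√54 - 3)² = (3*√6 - 3)² = (-3 + 3*√6)²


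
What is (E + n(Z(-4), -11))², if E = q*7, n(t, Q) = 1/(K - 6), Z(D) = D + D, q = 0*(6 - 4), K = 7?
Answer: 1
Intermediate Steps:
q = 0 (q = 0*2 = 0)
Z(D) = 2*D
n(t, Q) = 1 (n(t, Q) = 1/(7 - 6) = 1/1 = 1)
E = 0 (E = 0*7 = 0)
(E + n(Z(-4), -11))² = (0 + 1)² = 1² = 1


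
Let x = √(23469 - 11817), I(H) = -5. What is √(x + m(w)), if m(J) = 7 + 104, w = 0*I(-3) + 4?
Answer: √(111 + 2*√2913) ≈ 14.797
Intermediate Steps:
w = 4 (w = 0*(-5) + 4 = 0 + 4 = 4)
m(J) = 111
x = 2*√2913 (x = √11652 = 2*√2913 ≈ 107.94)
√(x + m(w)) = √(2*√2913 + 111) = √(111 + 2*√2913)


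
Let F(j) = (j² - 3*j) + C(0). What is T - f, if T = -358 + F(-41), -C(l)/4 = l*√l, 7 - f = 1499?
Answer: 2938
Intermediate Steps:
f = -1492 (f = 7 - 1*1499 = 7 - 1499 = -1492)
C(l) = -4*l^(3/2) (C(l) = -4*l*√l = -4*l^(3/2))
F(j) = j² - 3*j (F(j) = (j² - 3*j) - 4*0^(3/2) = (j² - 3*j) - 4*0 = (j² - 3*j) + 0 = j² - 3*j)
T = 1446 (T = -358 - 41*(-3 - 41) = -358 - 41*(-44) = -358 + 1804 = 1446)
T - f = 1446 - 1*(-1492) = 1446 + 1492 = 2938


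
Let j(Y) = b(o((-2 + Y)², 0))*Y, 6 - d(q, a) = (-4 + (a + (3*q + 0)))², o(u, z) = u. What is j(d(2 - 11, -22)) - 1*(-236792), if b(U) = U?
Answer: -22053837283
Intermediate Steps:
d(q, a) = 6 - (-4 + a + 3*q)² (d(q, a) = 6 - (-4 + (a + (3*q + 0)))² = 6 - (-4 + (a + 3*q))² = 6 - (-4 + a + 3*q)²)
j(Y) = Y*(-2 + Y)² (j(Y) = (-2 + Y)²*Y = Y*(-2 + Y)²)
j(d(2 - 11, -22)) - 1*(-236792) = (6 - (-4 - 22 + 3*(2 - 11))²)*(-2 + (6 - (-4 - 22 + 3*(2 - 11))²))² - 1*(-236792) = (6 - (-4 - 22 + 3*(-9))²)*(-2 + (6 - (-4 - 22 + 3*(-9))²))² + 236792 = (6 - (-4 - 22 - 27)²)*(-2 + (6 - (-4 - 22 - 27)²))² + 236792 = (6 - 1*(-53)²)*(-2 + (6 - 1*(-53)²))² + 236792 = (6 - 1*2809)*(-2 + (6 - 1*2809))² + 236792 = (6 - 2809)*(-2 + (6 - 2809))² + 236792 = -2803*(-2 - 2803)² + 236792 = -2803*(-2805)² + 236792 = -2803*7868025 + 236792 = -22054074075 + 236792 = -22053837283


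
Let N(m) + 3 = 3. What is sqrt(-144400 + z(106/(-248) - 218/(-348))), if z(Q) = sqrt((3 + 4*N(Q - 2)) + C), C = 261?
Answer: sqrt(-144400 + 2*sqrt(66)) ≈ 379.98*I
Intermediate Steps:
N(m) = 0 (N(m) = -3 + 3 = 0)
z(Q) = 2*sqrt(66) (z(Q) = sqrt((3 + 4*0) + 261) = sqrt((3 + 0) + 261) = sqrt(3 + 261) = sqrt(264) = 2*sqrt(66))
sqrt(-144400 + z(106/(-248) - 218/(-348))) = sqrt(-144400 + 2*sqrt(66))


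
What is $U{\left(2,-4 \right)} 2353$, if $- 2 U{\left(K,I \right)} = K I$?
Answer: $9412$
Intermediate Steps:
$U{\left(K,I \right)} = - \frac{I K}{2}$ ($U{\left(K,I \right)} = - \frac{K I}{2} = - \frac{I K}{2}$)
$U{\left(2,-4 \right)} 2353 = \left(- \frac{1}{2}\right) \left(-4\right) 2 \cdot 2353 = 4 \cdot 2353 = 9412$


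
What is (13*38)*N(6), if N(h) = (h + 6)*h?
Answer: 35568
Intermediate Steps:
N(h) = h*(6 + h) (N(h) = (6 + h)*h = h*(6 + h))
(13*38)*N(6) = (13*38)*(6*(6 + 6)) = 494*(6*12) = 494*72 = 35568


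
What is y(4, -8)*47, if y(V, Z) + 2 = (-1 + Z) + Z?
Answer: -893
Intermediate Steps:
y(V, Z) = -3 + 2*Z (y(V, Z) = -2 + ((-1 + Z) + Z) = -2 + (-1 + 2*Z) = -3 + 2*Z)
y(4, -8)*47 = (-3 + 2*(-8))*47 = (-3 - 16)*47 = -19*47 = -893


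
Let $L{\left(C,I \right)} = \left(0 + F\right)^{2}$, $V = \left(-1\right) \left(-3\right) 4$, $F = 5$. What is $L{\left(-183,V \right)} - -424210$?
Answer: $424235$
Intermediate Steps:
$V = 12$ ($V = 3 \cdot 4 = 12$)
$L{\left(C,I \right)} = 25$ ($L{\left(C,I \right)} = \left(0 + 5\right)^{2} = 5^{2} = 25$)
$L{\left(-183,V \right)} - -424210 = 25 - -424210 = 25 + 424210 = 424235$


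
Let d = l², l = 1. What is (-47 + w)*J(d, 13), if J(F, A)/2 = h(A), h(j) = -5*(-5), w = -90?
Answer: -6850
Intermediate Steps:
h(j) = 25
d = 1 (d = 1² = 1)
J(F, A) = 50 (J(F, A) = 2*25 = 50)
(-47 + w)*J(d, 13) = (-47 - 90)*50 = -137*50 = -6850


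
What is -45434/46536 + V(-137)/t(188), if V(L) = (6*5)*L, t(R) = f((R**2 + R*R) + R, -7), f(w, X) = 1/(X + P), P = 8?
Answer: -95654197/23268 ≈ -4111.0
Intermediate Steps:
f(w, X) = 1/(8 + X) (f(w, X) = 1/(X + 8) = 1/(8 + X))
t(R) = 1 (t(R) = 1/(8 - 7) = 1/1 = 1)
V(L) = 30*L
-45434/46536 + V(-137)/t(188) = -45434/46536 + (30*(-137))/1 = -45434*1/46536 - 4110*1 = -22717/23268 - 4110 = -95654197/23268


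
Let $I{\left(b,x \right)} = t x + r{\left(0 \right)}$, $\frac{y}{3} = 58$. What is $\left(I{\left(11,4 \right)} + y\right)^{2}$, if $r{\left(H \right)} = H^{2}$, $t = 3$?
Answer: $34596$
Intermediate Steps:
$y = 174$ ($y = 3 \cdot 58 = 174$)
$I{\left(b,x \right)} = 3 x$ ($I{\left(b,x \right)} = 3 x + 0^{2} = 3 x + 0 = 3 x$)
$\left(I{\left(11,4 \right)} + y\right)^{2} = \left(3 \cdot 4 + 174\right)^{2} = \left(12 + 174\right)^{2} = 186^{2} = 34596$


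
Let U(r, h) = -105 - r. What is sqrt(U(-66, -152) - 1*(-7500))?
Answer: 3*sqrt(829) ≈ 86.377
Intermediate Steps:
sqrt(U(-66, -152) - 1*(-7500)) = sqrt((-105 - 1*(-66)) - 1*(-7500)) = sqrt((-105 + 66) + 7500) = sqrt(-39 + 7500) = sqrt(7461) = 3*sqrt(829)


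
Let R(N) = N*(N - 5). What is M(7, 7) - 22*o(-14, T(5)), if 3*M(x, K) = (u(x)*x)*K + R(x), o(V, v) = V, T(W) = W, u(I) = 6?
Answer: 1232/3 ≈ 410.67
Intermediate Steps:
R(N) = N*(-5 + N)
M(x, K) = 2*K*x + x*(-5 + x)/3 (M(x, K) = ((6*x)*K + x*(-5 + x))/3 = (6*K*x + x*(-5 + x))/3 = (x*(-5 + x) + 6*K*x)/3 = 2*K*x + x*(-5 + x)/3)
M(7, 7) - 22*o(-14, T(5)) = (1/3)*7*(-5 + 7 + 6*7) - 22*(-14) = (1/3)*7*(-5 + 7 + 42) + 308 = (1/3)*7*44 + 308 = 308/3 + 308 = 1232/3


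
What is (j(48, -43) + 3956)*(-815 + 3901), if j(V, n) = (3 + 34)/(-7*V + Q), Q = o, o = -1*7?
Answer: 4187303906/343 ≈ 1.2208e+7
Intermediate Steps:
o = -7
Q = -7
j(V, n) = 37/(-7 - 7*V) (j(V, n) = (3 + 34)/(-7*V - 7) = 37/(-7 - 7*V))
(j(48, -43) + 3956)*(-815 + 3901) = (-37/(7 + 7*48) + 3956)*(-815 + 3901) = (-37/(7 + 336) + 3956)*3086 = (-37/343 + 3956)*3086 = (1356871/343)*3086 = 4187303906/343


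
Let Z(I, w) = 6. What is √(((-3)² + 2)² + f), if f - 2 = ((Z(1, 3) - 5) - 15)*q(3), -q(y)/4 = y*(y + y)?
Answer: √1131 ≈ 33.630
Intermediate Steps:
q(y) = -8*y² (q(y) = -4*y*(y + y) = -4*y*2*y = -8*y²)
f = 1010 (f = 2 + ((6 - 5) - 15)*(-8*3²) = 2 + (1 - 15)*(-8*9) = 2 - 14*(-72) = 2 + 1008 = 1010)
√(((-3)² + 2)² + f) = √(((-3)² + 2)² + 1010) = √((9 + 2)² + 1010) = √(11² + 1010) = √(121 + 1010) = √1131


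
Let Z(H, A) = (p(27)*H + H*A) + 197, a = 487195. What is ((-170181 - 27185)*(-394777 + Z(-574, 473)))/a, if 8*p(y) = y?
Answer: 263688574591/974390 ≈ 2.7062e+5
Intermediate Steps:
p(y) = y/8
Z(H, A) = 197 + 27*H/8 + A*H (Z(H, A) = (((1/8)*27)*H + H*A) + 197 = (27*H/8 + A*H) + 197 = 197 + 27*H/8 + A*H)
((-170181 - 27185)*(-394777 + Z(-574, 473)))/a = ((-170181 - 27185)*(-394777 + (197 + (27/8)*(-574) + 473*(-574))))/487195 = -197366*(-394777 + (197 - 7749/4 - 271502))*(1/487195) = -197366*(-394777 - 1092969/4)*(1/487195) = -197366*(-2672077/4)*(1/487195) = (263688574591/2)*(1/487195) = 263688574591/974390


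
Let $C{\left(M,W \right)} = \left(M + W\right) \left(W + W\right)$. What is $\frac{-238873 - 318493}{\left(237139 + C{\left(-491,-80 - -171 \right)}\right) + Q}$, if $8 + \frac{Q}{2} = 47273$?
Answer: $- \frac{557366}{258869} \approx -2.1531$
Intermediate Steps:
$C{\left(M,W \right)} = 2 W \left(M + W\right)$ ($C{\left(M,W \right)} = \left(M + W\right) 2 W = 2 W \left(M + W\right)$)
$Q = 94530$ ($Q = -16 + 2 \cdot 47273 = -16 + 94546 = 94530$)
$\frac{-238873 - 318493}{\left(237139 + C{\left(-491,-80 - -171 \right)}\right) + Q} = \frac{-238873 - 318493}{\left(237139 + 2 \left(-80 - -171\right) \left(-491 - -91\right)\right) + 94530} = - \frac{557366}{\left(237139 + 2 \left(-80 + 171\right) \left(-491 + \left(-80 + 171\right)\right)\right) + 94530} = - \frac{557366}{\left(237139 + 2 \cdot 91 \left(-491 + 91\right)\right) + 94530} = - \frac{557366}{\left(237139 + 2 \cdot 91 \left(-400\right)\right) + 94530} = - \frac{557366}{\left(237139 - 72800\right) + 94530} = - \frac{557366}{164339 + 94530} = - \frac{557366}{258869}$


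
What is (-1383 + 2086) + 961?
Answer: 1664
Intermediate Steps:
(-1383 + 2086) + 961 = 703 + 961 = 1664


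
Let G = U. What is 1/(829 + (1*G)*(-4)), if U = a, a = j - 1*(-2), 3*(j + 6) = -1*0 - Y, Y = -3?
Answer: 1/841 ≈ 0.0011891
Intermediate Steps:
j = -5 (j = -6 + (-1*0 - 1*(-3))/3 = -6 + (0 + 3)/3 = -6 + (1/3)*3 = -6 + 1 = -5)
a = -3 (a = -5 - 1*(-2) = -5 + 2 = -3)
U = -3
G = -3
1/(829 + (1*G)*(-4)) = 1/(829 + (1*(-3))*(-4)) = 1/(829 - 3*(-4)) = 1/(829 + 12) = 1/841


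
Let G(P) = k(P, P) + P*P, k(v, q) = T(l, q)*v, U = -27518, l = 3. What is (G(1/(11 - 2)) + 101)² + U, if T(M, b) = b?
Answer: -113584109/6561 ≈ -17312.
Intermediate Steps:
k(v, q) = q*v
G(P) = 2*P² (G(P) = P*P + P*P = P² + P² = 2*P²)
(G(1/(11 - 2)) + 101)² + U = (2*(1/(11 - 2))² + 101)² - 27518 = (2*(1/9)² + 101)² - 27518 = (2*(⅑)² + 101)² - 27518 = (2*(1/81) + 101)² - 27518 = (2/81 + 101)² - 27518 = (8183/81)² - 27518 = 66961489/6561 - 27518 = -113584109/6561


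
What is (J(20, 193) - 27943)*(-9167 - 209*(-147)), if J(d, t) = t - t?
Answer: -602339308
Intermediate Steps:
J(d, t) = 0
(J(20, 193) - 27943)*(-9167 - 209*(-147)) = (0 - 27943)*(-9167 - 209*(-147)) = -27943*(-9167 + 30723) = -27943*21556 = -602339308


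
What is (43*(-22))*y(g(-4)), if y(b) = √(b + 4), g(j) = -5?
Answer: -946*I ≈ -946.0*I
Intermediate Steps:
y(b) = √(4 + b)
(43*(-22))*y(g(-4)) = (43*(-22))*√(4 - 5) = -946*I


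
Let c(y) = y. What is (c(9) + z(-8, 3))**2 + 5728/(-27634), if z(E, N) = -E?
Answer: 3990249/13817 ≈ 288.79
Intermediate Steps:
(c(9) + z(-8, 3))**2 + 5728/(-27634) = (9 - 1*(-8))**2 + 5728/(-27634) = (9 + 8)**2 + 5728*(-1/27634) = 17**2 - 2864/13817 = 289 - 2864/13817 = 3990249/13817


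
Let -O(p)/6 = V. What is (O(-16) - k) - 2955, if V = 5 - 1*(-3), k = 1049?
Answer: -4052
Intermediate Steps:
V = 8 (V = 5 + 3 = 8)
O(p) = -48 (O(p) = -6*8 = -48)
(O(-16) - k) - 2955 = (-48 - 1*1049) - 2955 = (-48 - 1049) - 2955 = -1097 - 2955 = -4052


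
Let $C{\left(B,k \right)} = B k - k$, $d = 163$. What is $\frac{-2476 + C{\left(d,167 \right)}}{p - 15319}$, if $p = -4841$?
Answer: $- \frac{12289}{10080} \approx -1.2191$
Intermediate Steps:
$C{\left(B,k \right)} = - k + B k$
$\frac{-2476 + C{\left(d,167 \right)}}{p - 15319} = \frac{-2476 + 167 \left(-1 + 163\right)}{-4841 - 15319} = \frac{-2476 + 167 \cdot 162}{-20160} = \left(-2476 + 27054\right) \left(- \frac{1}{20160}\right) = 24578 \left(- \frac{1}{20160}\right) = - \frac{12289}{10080}$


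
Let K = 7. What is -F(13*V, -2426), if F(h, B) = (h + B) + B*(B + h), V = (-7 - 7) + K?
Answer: -6103725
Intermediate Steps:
V = -7 (V = (-7 - 7) + 7 = -14 + 7 = -7)
F(h, B) = B + h + B*(B + h) (F(h, B) = (B + h) + B*(B + h) = B + h + B*(B + h))
-F(13*V, -2426) = -(-2426 + 13*(-7) + (-2426)² - 31538*(-7)) = -(-2426 - 91 + 5885476 - 2426*(-91)) = -(-2426 - 91 + 5885476 + 220766) = -1*6103725 = -6103725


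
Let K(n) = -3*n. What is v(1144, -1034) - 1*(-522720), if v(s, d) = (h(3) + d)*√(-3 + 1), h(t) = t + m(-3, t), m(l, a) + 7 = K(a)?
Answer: 522720 - 1047*I*√2 ≈ 5.2272e+5 - 1480.7*I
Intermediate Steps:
m(l, a) = -7 - 3*a
h(t) = -7 - 2*t (h(t) = t + (-7 - 3*t) = -7 - 2*t)
v(s, d) = I*√2*(-13 + d) (v(s, d) = ((-7 - 2*3) + d)*√(-3 + 1) = ((-7 - 6) + d)*√(-2) = (-13 + d)*(I*√2) = I*√2*(-13 + d))
v(1144, -1034) - 1*(-522720) = I*√2*(-13 - 1034) - 1*(-522720) = I*√2*(-1047) + 522720 = -1047*I*√2 + 522720 = 522720 - 1047*I*√2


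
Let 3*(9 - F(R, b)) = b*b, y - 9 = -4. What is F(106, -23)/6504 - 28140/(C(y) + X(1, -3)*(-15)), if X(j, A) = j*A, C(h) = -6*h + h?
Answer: -13726943/9756 ≈ -1407.0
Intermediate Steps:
y = 5 (y = 9 - 4 = 5)
C(h) = -5*h (C(h) = -6*h + h = -5*h)
F(R, b) = 9 - b²/3 (F(R, b) = 9 - b*b/3 = 9 - b²/3)
X(j, A) = A*j
F(106, -23)/6504 - 28140/(C(y) + X(1, -3)*(-15)) = (9 - ⅓*(-23)²)/6504 - 28140/(-5*5 - 3*1*(-15)) = (9 - ⅓*529)*(1/6504) - 28140/(-25 - 3*(-15)) = (9 - 529/3)*(1/6504) - 28140/(-25 + 45) = -502/3*1/6504 - 28140/20 = -251/9756 - 28140*1/20 = -251/9756 - 1407 = -13726943/9756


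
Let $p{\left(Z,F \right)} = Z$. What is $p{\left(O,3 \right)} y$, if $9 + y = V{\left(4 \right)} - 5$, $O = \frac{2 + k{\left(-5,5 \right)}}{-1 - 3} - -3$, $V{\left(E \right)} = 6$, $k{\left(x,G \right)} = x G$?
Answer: $-70$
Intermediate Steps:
$k{\left(x,G \right)} = G x$
$O = \frac{35}{4}$ ($O = \frac{2 + 5 \left(-5\right)}{-1 - 3} - -3 = \frac{2 - 25}{-4} + 3 = \left(-23\right) \left(- \frac{1}{4}\right) + 3 = \frac{23}{4} + 3 = \frac{35}{4} \approx 8.75$)
$y = -8$ ($y = -9 + \left(6 - 5\right) = -9 + 1 = -8$)
$p{\left(O,3 \right)} y = \frac{35}{4} \left(-8\right) = -70$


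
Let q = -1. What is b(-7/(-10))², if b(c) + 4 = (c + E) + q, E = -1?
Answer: 2809/100 ≈ 28.090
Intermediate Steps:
b(c) = -6 + c (b(c) = -4 + ((c - 1) - 1) = -4 + ((-1 + c) - 1) = -4 + (-2 + c) = -6 + c)
b(-7/(-10))² = (-6 - 7/(-10))² = (-6 - 7*(-⅒))² = (-6 + 7/10)² = (-53/10)² = 2809/100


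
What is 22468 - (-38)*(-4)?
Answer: 22316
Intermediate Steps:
22468 - (-38)*(-4) = 22468 - 1*152 = 22468 - 152 = 22316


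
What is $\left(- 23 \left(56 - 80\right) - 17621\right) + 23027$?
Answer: $5958$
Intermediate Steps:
$\left(- 23 \left(56 - 80\right) - 17621\right) + 23027 = \left(\left(-23\right) \left(-24\right) - 17621\right) + 23027 = \left(552 - 17621\right) + 23027 = -17069 + 23027 = 5958$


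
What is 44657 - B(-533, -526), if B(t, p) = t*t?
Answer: -239432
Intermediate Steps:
B(t, p) = t**2
44657 - B(-533, -526) = 44657 - 1*(-533)**2 = 44657 - 1*284089 = 44657 - 284089 = -239432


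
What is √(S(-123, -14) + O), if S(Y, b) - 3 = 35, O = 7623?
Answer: √7661 ≈ 87.527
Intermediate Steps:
S(Y, b) = 38 (S(Y, b) = 3 + 35 = 38)
√(S(-123, -14) + O) = √(38 + 7623) = √7661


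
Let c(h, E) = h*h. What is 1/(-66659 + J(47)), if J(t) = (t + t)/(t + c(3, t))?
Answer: -28/1866405 ≈ -1.5002e-5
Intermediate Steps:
c(h, E) = h²
J(t) = 2*t/(9 + t) (J(t) = (t + t)/(t + 3²) = (2*t)/(t + 9) = (2*t)/(9 + t) = 2*t/(9 + t))
1/(-66659 + J(47)) = 1/(-66659 + 2*47/(9 + 47)) = 1/(-66659 + 2*47/56) = 1/(-66659 + 2*47*(1/56)) = 1/(-66659 + 47/28) = 1/(-1866405/28) = -28/1866405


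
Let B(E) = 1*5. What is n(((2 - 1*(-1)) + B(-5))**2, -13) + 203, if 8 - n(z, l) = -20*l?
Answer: -49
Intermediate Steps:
B(E) = 5
n(z, l) = 8 + 20*l (n(z, l) = 8 - (-20)*l = 8 + 20*l)
n(((2 - 1*(-1)) + B(-5))**2, -13) + 203 = (8 + 20*(-13)) + 203 = (8 - 260) + 203 = -252 + 203 = -49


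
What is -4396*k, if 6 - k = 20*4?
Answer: 325304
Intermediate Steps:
k = -74 (k = 6 - 20*4 = 6 - 1*80 = 6 - 80 = -74)
-4396*k = -4396*(-74) = 325304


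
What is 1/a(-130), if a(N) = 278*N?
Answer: -1/36140 ≈ -2.7670e-5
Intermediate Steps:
1/a(-130) = 1/(278*(-130)) = 1/(-36140) = -1/36140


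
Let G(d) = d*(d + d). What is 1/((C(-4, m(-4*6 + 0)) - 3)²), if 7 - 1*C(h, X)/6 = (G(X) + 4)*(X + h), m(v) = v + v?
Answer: 1/2070672074289 ≈ 4.8293e-13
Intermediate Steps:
m(v) = 2*v
G(d) = 2*d² (G(d) = d*(2*d) = 2*d²)
C(h, X) = 42 - 6*(4 + 2*X²)*(X + h) (C(h, X) = 42 - 6*(2*X² + 4)*(X + h) = 42 - 6*(4 + 2*X²)*(X + h))
1/((C(-4, m(-4*6 + 0)) - 3)²) = 1/(((42 - 48*(-4*6 + 0) - 24*(-4) - 12*8*(-4*6 + 0)³ - 12*(-4)*(2*(-4*6 + 0))²) - 3)²) = 1/(((42 - 48*(-24 + 0) + 96 - 12*8*(-24 + 0)³ - 12*(-4)*(2*(-24 + 0))²) - 3)²) = 1/(((42 - 48*(-24) + 96 - 12*(2*(-24))³ - 12*(-4)*(2*(-24))²) - 3)²) = 1/(((42 - 24*(-48) + 96 - 12*(-48)³ - 12*(-4)*(-48)²) - 3)²) = 1/(((42 + 1152 + 96 - 12*(-110592) - 12*(-4)*2304) - 3)²) = 1/(((42 + 1152 + 96 + 1327104 + 110592) - 3)²) = 1/((1438986 - 3)²) = 1/(1438983²) = 1/2070672074289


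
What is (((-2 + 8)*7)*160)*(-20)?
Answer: -134400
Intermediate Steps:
(((-2 + 8)*7)*160)*(-20) = ((6*7)*160)*(-20) = (42*160)*(-20) = 6720*(-20) = -134400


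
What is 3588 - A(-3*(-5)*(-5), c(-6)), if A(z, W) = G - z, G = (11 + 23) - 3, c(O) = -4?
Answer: 3482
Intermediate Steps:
G = 31 (G = 34 - 3 = 31)
A(z, W) = 31 - z
3588 - A(-3*(-5)*(-5), c(-6)) = 3588 - (31 - (-3*(-5))*(-5)) = 3588 - (31 - 15*(-5)) = 3588 - (31 - 1*(-75)) = 3588 - (31 + 75) = 3588 - 1*106 = 3588 - 106 = 3482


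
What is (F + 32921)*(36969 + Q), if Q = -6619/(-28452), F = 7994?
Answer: 43036385755405/28452 ≈ 1.5126e+9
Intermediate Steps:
Q = 6619/28452 (Q = -6619*(-1/28452) = 6619/28452 ≈ 0.23264)
(F + 32921)*(36969 + Q) = (7994 + 32921)*(36969 + 6619/28452) = 40915*(1051848607/28452) = 43036385755405/28452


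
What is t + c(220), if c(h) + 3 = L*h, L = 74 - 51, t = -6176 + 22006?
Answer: 20887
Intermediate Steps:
t = 15830
L = 23
c(h) = -3 + 23*h
t + c(220) = 15830 + (-3 + 23*220) = 15830 + (-3 + 5060) = 15830 + 5057 = 20887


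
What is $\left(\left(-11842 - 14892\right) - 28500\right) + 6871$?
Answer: $-48363$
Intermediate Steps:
$\left(\left(-11842 - 14892\right) - 28500\right) + 6871 = \left(-26734 - 28500\right) + 6871 = -55234 + 6871 = -48363$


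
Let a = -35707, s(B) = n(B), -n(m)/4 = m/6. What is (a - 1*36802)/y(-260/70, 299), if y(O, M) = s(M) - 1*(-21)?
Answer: 217527/535 ≈ 406.59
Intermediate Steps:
n(m) = -2*m/3 (n(m) = -4*m/6 = -2*m/3)
s(B) = -2*B/3
y(O, M) = 21 - 2*M/3 (y(O, M) = -2*M/3 - 1*(-21) = -2*M/3 + 21 = 21 - 2*M/3)
(a - 1*36802)/y(-260/70, 299) = (-35707 - 1*36802)/(21 - ⅔*299) = (-35707 - 36802)/(21 - 598/3) = -72509/(-535/3) = -72509*(-3/535) = 217527/535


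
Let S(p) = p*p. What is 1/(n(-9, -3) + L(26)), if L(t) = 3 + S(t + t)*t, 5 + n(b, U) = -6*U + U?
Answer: 1/70317 ≈ 1.4221e-5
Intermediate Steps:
n(b, U) = -5 - 5*U (n(b, U) = -5 + (-6*U + U) = -5 - 5*U)
S(p) = p**2
L(t) = 3 + 4*t**3 (L(t) = 3 + (t + t)**2*t = 3 + (2*t)**2*t = 3 + (4*t**2)*t = 3 + 4*t**3)
1/(n(-9, -3) + L(26)) = 1/((-5 - 5*(-3)) + (3 + 4*26**3)) = 1/((-5 + 15) + (3 + 4*17576)) = 1/(10 + (3 + 70304)) = 1/(10 + 70307) = 1/70317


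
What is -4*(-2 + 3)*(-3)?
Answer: 12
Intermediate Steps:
-4*(-2 + 3)*(-3) = -4*(-3) = 12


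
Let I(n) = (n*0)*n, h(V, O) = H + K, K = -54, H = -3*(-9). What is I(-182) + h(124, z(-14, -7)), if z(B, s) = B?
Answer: -27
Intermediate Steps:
H = 27
h(V, O) = -27 (h(V, O) = 27 - 54 = -27)
I(n) = 0 (I(n) = 0*n = 0)
I(-182) + h(124, z(-14, -7)) = 0 - 27 = -27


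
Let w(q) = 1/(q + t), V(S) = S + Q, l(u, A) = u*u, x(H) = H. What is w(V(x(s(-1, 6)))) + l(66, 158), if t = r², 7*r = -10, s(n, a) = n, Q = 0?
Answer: 222205/51 ≈ 4357.0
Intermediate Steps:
l(u, A) = u²
r = -10/7 (r = (⅐)*(-10) = -10/7 ≈ -1.4286)
t = 100/49 (t = (-10/7)² = 100/49 ≈ 2.0408)
V(S) = S (V(S) = S + 0 = S)
w(q) = 1/(100/49 + q) (w(q) = 1/(q + 100/49) = 1/(100/49 + q))
w(V(x(s(-1, 6)))) + l(66, 158) = 49/(100 + 49*(-1)) + 66² = 49/(100 - 49) + 4356 = 49/51 + 4356 = 222205/51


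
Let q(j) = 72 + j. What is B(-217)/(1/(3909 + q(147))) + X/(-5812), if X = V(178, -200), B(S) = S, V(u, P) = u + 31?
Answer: -5206250321/5812 ≈ -8.9578e+5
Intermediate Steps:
V(u, P) = 31 + u
X = 209 (X = 31 + 178 = 209)
B(-217)/(1/(3909 + q(147))) + X/(-5812) = -217/(1/(3909 + (72 + 147))) + 209/(-5812) = -217/(1/(3909 + 219)) + 209*(-1/5812) = -217/(1/4128) - 209/5812 = -217/1/4128 - 209/5812 = -217*4128 - 209/5812 = -895776 - 209/5812 = -5206250321/5812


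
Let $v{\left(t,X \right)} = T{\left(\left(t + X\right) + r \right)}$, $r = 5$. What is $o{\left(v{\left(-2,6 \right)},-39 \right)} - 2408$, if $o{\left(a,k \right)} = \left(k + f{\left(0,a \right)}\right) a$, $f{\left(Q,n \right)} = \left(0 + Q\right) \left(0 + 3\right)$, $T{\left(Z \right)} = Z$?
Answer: $-2759$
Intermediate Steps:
$v{\left(t,X \right)} = 5 + X + t$ ($v{\left(t,X \right)} = \left(t + X\right) + 5 = \left(X + t\right) + 5 = 5 + X + t$)
$f{\left(Q,n \right)} = 3 Q$ ($f{\left(Q,n \right)} = Q 3 = 3 Q$)
$o{\left(a,k \right)} = a k$ ($o{\left(a,k \right)} = \left(k + 3 \cdot 0\right) a = \left(k + 0\right) a = k a = a k$)
$o{\left(v{\left(-2,6 \right)},-39 \right)} - 2408 = \left(5 + 6 - 2\right) \left(-39\right) - 2408 = 9 \left(-39\right) - 2408 = -351 - 2408 = -2759$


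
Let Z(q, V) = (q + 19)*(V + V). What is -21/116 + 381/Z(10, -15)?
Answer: -359/580 ≈ -0.61897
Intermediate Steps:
Z(q, V) = 2*V*(19 + q) (Z(q, V) = (19 + q)*(2*V) = 2*V*(19 + q))
-21/116 + 381/Z(10, -15) = -21/116 + 381/((2*(-15)*(19 + 10))) = -21*1/116 + 381/((2*(-15)*29)) = -21/116 + 381/(-870) = -21/116 + 381*(-1/870) = -21/116 - 127/290 = -359/580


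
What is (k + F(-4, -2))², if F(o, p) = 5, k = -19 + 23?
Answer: 81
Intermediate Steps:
k = 4
(k + F(-4, -2))² = (4 + 5)² = 9² = 81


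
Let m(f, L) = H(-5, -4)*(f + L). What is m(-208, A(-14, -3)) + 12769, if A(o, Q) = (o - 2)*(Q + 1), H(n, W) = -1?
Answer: 12945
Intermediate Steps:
A(o, Q) = (1 + Q)*(-2 + o) (A(o, Q) = (-2 + o)*(1 + Q) = (1 + Q)*(-2 + o))
m(f, L) = -L - f (m(f, L) = -(f + L) = -(L + f) = -L - f)
m(-208, A(-14, -3)) + 12769 = (-(-2 - 14 - 2*(-3) - 3*(-14)) - 1*(-208)) + 12769 = (-(-2 - 14 + 6 + 42) + 208) + 12769 = (-1*32 + 208) + 12769 = (-32 + 208) + 12769 = 176 + 12769 = 12945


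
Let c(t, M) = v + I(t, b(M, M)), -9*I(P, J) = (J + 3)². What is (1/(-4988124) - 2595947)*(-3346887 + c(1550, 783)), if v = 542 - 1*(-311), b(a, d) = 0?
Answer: 14442497042182368005/1662708 ≈ 8.6861e+12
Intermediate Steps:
I(P, J) = -(3 + J)²/9 (I(P, J) = -(J + 3)²/9 = -(3 + J)²/9)
v = 853 (v = 542 + 311 = 853)
c(t, M) = 852 (c(t, M) = 853 - (3 + 0)²/9 = 853 - ⅑*3² = 853 - ⅑*9 = 853 - 1 = 852)
(1/(-4988124) - 2595947)*(-3346887 + c(1550, 783)) = (1/(-4988124) - 2595947)*(-3346887 + 852) = (-1/4988124 - 2595947)*(-3346035) = -12948905533429/4988124*(-3346035) = 14442497042182368005/1662708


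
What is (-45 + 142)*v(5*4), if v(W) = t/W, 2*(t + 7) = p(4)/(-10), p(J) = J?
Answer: -873/25 ≈ -34.920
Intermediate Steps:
t = -36/5 (t = -7 + (4/(-10))/2 = -7 + (4*(-⅒))/2 = -7 + (½)*(-⅖) = -7 - ⅕ = -36/5 ≈ -7.2000)
v(W) = -36/(5*W)
(-45 + 142)*v(5*4) = (-45 + 142)*(-36/(5*(5*4))) = 97*(-36/5/20) = 97*(-36/5*1/20) = 97*(-9/25) = -873/25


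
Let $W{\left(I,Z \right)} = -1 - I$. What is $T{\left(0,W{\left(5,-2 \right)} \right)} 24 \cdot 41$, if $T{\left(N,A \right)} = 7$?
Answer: $6888$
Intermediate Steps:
$T{\left(0,W{\left(5,-2 \right)} \right)} 24 \cdot 41 = 7 \cdot 24 \cdot 41 = 168 \cdot 41 = 6888$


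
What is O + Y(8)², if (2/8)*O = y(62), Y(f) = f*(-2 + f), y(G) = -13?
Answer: 2252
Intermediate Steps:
O = -52 (O = 4*(-13) = -52)
O + Y(8)² = -52 + (8*(-2 + 8))² = -52 + (8*6)² = -52 + 48² = -52 + 2304 = 2252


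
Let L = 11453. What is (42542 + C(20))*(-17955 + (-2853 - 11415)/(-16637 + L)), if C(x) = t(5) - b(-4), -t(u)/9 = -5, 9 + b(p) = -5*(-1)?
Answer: -110103002087/144 ≈ -7.6460e+8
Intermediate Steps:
b(p) = -4 (b(p) = -9 - 5*(-1) = -9 + 5 = -4)
t(u) = 45 (t(u) = -9*(-5) = 45)
C(x) = 49 (C(x) = 45 - 1*(-4) = 45 + 4 = 49)
(42542 + C(20))*(-17955 + (-2853 - 11415)/(-16637 + L)) = (42542 + 49)*(-17955 + (-2853 - 11415)/(-16637 + 11453)) = 42591*(-17955 - 14268/(-5184)) = 42591*(-17955 - 14268*(-1/5184)) = 42591*(-17955 + 1189/432) = 42591*(-7755371/432) = -110103002087/144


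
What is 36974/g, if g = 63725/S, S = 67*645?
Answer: 319566282/12745 ≈ 25074.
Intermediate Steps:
S = 43215
g = 12745/8643 (g = 63725/43215 = 63725*(1/43215) = 12745/8643 ≈ 1.4746)
36974/g = 36974/(12745/8643) = 36974*(8643/12745) = 319566282/12745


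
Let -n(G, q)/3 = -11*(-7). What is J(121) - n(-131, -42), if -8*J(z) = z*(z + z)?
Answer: -13717/4 ≈ -3429.3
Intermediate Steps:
n(G, q) = -231 (n(G, q) = -(-33)*(-7) = -3*77 = -231)
J(z) = -z**2/4 (J(z) = -z*(z + z)/8 = -z*2*z/8 = -z**2/4)
J(121) - n(-131, -42) = -1/4*121**2 - 1*(-231) = -1/4*14641 + 231 = -14641/4 + 231 = -13717/4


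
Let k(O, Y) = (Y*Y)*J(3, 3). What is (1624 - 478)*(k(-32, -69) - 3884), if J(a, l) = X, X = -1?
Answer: -9907170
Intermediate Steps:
J(a, l) = -1
k(O, Y) = -Y**2 (k(O, Y) = (Y*Y)*(-1) = Y**2*(-1) = -Y**2)
(1624 - 478)*(k(-32, -69) - 3884) = (1624 - 478)*(-1*(-69)**2 - 3884) = 1146*(-1*4761 - 3884) = 1146*(-4761 - 3884) = 1146*(-8645) = -9907170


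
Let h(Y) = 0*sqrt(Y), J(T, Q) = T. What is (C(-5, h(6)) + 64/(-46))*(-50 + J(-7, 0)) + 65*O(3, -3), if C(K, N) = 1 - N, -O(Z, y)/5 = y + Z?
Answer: 513/23 ≈ 22.304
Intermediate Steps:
O(Z, y) = -5*Z - 5*y (O(Z, y) = -5*(y + Z) = -5*(Z + y) = -5*Z - 5*y)
h(Y) = 0
(C(-5, h(6)) + 64/(-46))*(-50 + J(-7, 0)) + 65*O(3, -3) = ((1 - 1*0) + 64/(-46))*(-50 - 7) + 65*(-5*3 - 5*(-3)) = ((1 + 0) + 64*(-1/46))*(-57) + 65*(-15 + 15) = (1 - 32/23)*(-57) + 65*0 = -9/23*(-57) + 0 = 513/23 + 0 = 513/23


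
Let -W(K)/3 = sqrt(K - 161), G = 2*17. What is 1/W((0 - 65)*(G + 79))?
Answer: I*sqrt(834)/7506 ≈ 0.0038475*I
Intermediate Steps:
G = 34
W(K) = -3*sqrt(-161 + K) (W(K) = -3*sqrt(K - 161) = -3*sqrt(-161 + K))
1/W((0 - 65)*(G + 79)) = 1/(-3*sqrt(-161 + (0 - 65)*(34 + 79))) = 1/(-3*sqrt(-161 - 65*113)) = 1/(-3*sqrt(-161 - 7345)) = 1/(-9*I*sqrt(834)) = I*sqrt(834)/7506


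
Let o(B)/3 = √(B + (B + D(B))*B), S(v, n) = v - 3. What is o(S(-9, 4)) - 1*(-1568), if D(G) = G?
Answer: 1568 + 6*√69 ≈ 1617.8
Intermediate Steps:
S(v, n) = -3 + v
o(B) = 3*√(B + 2*B²) (o(B) = 3*√(B + (B + B)*B) = 3*√(B + (2*B)*B) = 3*√(B + 2*B²))
o(S(-9, 4)) - 1*(-1568) = 3*√((-3 - 9)*(1 + 2*(-3 - 9))) - 1*(-1568) = 3*√(-12*(1 + 2*(-12))) + 1568 = 3*√(-12*(1 - 24)) + 1568 = 3*√(-12*(-23)) + 1568 = 3*√276 + 1568 = 3*(2*√69) + 1568 = 6*√69 + 1568 = 1568 + 6*√69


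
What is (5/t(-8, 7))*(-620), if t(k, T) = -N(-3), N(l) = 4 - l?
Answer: 3100/7 ≈ 442.86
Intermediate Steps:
t(k, T) = -7 (t(k, T) = -(4 - 1*(-3)) = -(4 + 3) = -1*7 = -7)
(5/t(-8, 7))*(-620) = (5/(-7))*(-620) = (5*(-⅐))*(-620) = -5/7*(-620) = 3100/7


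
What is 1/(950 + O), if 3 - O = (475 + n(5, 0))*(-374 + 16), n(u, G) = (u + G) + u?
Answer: 1/174583 ≈ 5.7279e-6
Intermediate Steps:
n(u, G) = G + 2*u (n(u, G) = (G + u) + u = G + 2*u)
O = 173633 (O = 3 - (475 + (0 + 2*5))*(-374 + 16) = 3 - (475 + (0 + 10))*(-358) = 3 - (475 + 10)*(-358) = 3 - 485*(-358) = 3 - 1*(-173630) = 3 + 173630 = 173633)
1/(950 + O) = 1/(950 + 173633) = 1/174583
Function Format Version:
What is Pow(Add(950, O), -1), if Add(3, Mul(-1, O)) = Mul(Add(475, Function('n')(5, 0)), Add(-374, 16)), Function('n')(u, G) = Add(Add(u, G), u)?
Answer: Rational(1, 174583) ≈ 5.7279e-6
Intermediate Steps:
Function('n')(u, G) = Add(G, Mul(2, u)) (Function('n')(u, G) = Add(Add(G, u), u) = Add(G, Mul(2, u)))
O = 173633 (O = Add(3, Mul(-1, Mul(Add(475, Add(0, Mul(2, 5))), Add(-374, 16)))) = Add(3, Mul(-1, Mul(Add(475, Add(0, 10)), -358))) = Add(3, Mul(-1, Mul(Add(475, 10), -358))) = Add(3, Mul(-1, Mul(485, -358))) = Add(3, Mul(-1, -173630)) = Add(3, 173630) = 173633)
Pow(Add(950, O), -1) = Pow(Add(950, 173633), -1) = Pow(174583, -1) = Rational(1, 174583)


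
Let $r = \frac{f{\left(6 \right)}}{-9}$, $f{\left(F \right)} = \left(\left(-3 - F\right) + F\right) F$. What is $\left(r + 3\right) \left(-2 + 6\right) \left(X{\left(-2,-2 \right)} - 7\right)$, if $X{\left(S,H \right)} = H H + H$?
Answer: $-100$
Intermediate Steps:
$f{\left(F \right)} = - 3 F$
$X{\left(S,H \right)} = H + H^{2}$ ($X{\left(S,H \right)} = H^{2} + H = H + H^{2}$)
$r = 2$ ($r = \frac{\left(-3\right) 6}{-9} = \left(-18\right) \left(- \frac{1}{9}\right) = 2$)
$\left(r + 3\right) \left(-2 + 6\right) \left(X{\left(-2,-2 \right)} - 7\right) = \left(2 + 3\right) \left(-2 + 6\right) \left(- 2 \left(1 - 2\right) - 7\right) = 5 \cdot 4 \left(\left(-2\right) \left(-1\right) - 7\right) = 5 \cdot 4 \left(2 - 7\right) = 5 \cdot 4 \left(-5\right) = 5 \left(-20\right) = -100$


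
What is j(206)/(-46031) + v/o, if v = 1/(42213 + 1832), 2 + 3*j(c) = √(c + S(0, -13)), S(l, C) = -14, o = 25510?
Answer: 2247313993/155159630779350 - 8*√3/138093 ≈ -8.5857e-5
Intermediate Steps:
j(c) = -⅔ + √(-14 + c)/3 (j(c) = -⅔ + √(c - 14)/3 = -⅔ + √(-14 + c)/3)
v = 1/44045 ≈ 2.2704e-5
j(206)/(-46031) + v/o = (-⅔ + √(-14 + 206)/3)/(-46031) + (1/44045)/25510 = (-⅔ + √192/3)*(-1/46031) + (1/44045)*(1/25510) = (-⅔ + (8*√3)/3)*(-1/46031) + 1/1123587950 = (-⅔ + 8*√3/3)*(-1/46031) + 1/1123587950 = (2/138093 - 8*√3/138093) + 1/1123587950 = 2247313993/155159630779350 - 8*√3/138093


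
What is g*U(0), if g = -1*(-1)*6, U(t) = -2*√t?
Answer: 0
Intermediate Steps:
g = 6 (g = 1*6 = 6)
g*U(0) = 6*(-2*√0) = 6*(-2*0) = 6*0 = 0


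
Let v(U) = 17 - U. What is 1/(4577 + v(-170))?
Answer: 1/4764 ≈ 0.00020991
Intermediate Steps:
1/(4577 + v(-170)) = 1/(4577 + (17 - 1*(-170))) = 1/(4577 + (17 + 170)) = 1/(4577 + 187) = 1/4764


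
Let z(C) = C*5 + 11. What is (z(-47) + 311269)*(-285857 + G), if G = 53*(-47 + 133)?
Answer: -87496647455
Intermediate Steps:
z(C) = 11 + 5*C (z(C) = 5*C + 11 = 11 + 5*C)
G = 4558 (G = 53*86 = 4558)
(z(-47) + 311269)*(-285857 + G) = ((11 + 5*(-47)) + 311269)*(-285857 + 4558) = ((11 - 235) + 311269)*(-281299) = (-224 + 311269)*(-281299) = 311045*(-281299) = -87496647455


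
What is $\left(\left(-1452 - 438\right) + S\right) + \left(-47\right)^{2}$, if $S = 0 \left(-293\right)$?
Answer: $319$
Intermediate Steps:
$S = 0$
$\left(\left(-1452 - 438\right) + S\right) + \left(-47\right)^{2} = \left(\left(-1452 - 438\right) + 0\right) + \left(-47\right)^{2} = \left(-1890 + 0\right) + 2209 = -1890 + 2209 = 319$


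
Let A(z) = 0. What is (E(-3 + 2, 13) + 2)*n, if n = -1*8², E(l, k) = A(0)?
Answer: -128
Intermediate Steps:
E(l, k) = 0
n = -64 (n = -1*64 = -64)
(E(-3 + 2, 13) + 2)*n = (0 + 2)*(-64) = 2*(-64) = -128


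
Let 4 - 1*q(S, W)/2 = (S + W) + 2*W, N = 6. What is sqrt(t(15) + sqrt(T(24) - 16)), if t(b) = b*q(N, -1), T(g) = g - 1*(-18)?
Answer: sqrt(30 + sqrt(26)) ≈ 5.9244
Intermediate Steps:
T(g) = 18 + g (T(g) = g + 18 = 18 + g)
q(S, W) = 8 - 6*W - 2*S (q(S, W) = 8 - 2*((S + W) + 2*W) = 8 - 2*(S + 3*W) = 8 + (-6*W - 2*S) = 8 - 6*W - 2*S)
t(b) = 2*b (t(b) = b*(8 - 6*(-1) - 2*6) = b*(8 + 6 - 12) = b*2 = 2*b)
sqrt(t(15) + sqrt(T(24) - 16)) = sqrt(2*15 + sqrt((18 + 24) - 16)) = sqrt(30 + sqrt(42 - 16)) = sqrt(30 + sqrt(26))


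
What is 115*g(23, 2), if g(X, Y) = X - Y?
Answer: 2415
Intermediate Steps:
115*g(23, 2) = 115*(23 - 1*2) = 115*(23 - 2) = 115*21 = 2415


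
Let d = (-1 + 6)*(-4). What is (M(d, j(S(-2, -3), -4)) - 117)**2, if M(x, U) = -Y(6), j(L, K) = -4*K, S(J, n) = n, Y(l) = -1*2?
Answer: 13225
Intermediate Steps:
Y(l) = -2
d = -20 (d = 5*(-4) = -20)
M(x, U) = 2 (M(x, U) = -1*(-2) = 2)
(M(d, j(S(-2, -3), -4)) - 117)**2 = (2 - 117)**2 = (-115)**2 = 13225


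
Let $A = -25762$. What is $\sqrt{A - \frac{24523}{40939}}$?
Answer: $\frac{i \sqrt{43178160283499}}{40939} \approx 160.51 i$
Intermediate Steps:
$\sqrt{A - \frac{24523}{40939}} = \sqrt{-25762 - \frac{24523}{40939}} = \sqrt{- \frac{1054695041}{40939}} = \frac{i \sqrt{43178160283499}}{40939}$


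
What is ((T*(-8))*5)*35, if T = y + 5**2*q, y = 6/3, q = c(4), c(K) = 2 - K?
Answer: 67200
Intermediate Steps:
q = -2 (q = 2 - 1*4 = 2 - 4 = -2)
y = 2 (y = 6*(1/3) = 2)
T = -48 (T = 2 + 5**2*(-2) = 2 + 25*(-2) = 2 - 50 = -48)
((T*(-8))*5)*35 = (-48*(-8)*5)*35 = (384*5)*35 = 1920*35 = 67200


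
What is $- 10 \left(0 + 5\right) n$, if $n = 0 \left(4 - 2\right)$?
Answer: $0$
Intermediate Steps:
$n = 0$ ($n = 0 \cdot 2 = 0$)
$- 10 \left(0 + 5\right) n = - 10 \left(0 + 5\right) 0 = \left(-10\right) 5 \cdot 0 = \left(-50\right) 0 = 0$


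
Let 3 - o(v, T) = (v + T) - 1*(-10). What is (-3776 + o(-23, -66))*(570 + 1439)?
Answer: -7421246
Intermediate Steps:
o(v, T) = -7 - T - v (o(v, T) = 3 - ((v + T) - 1*(-10)) = 3 - ((T + v) + 10) = 3 - (10 + T + v) = 3 + (-10 - T - v) = -7 - T - v)
(-3776 + o(-23, -66))*(570 + 1439) = (-3776 + (-7 - 1*(-66) - 1*(-23)))*(570 + 1439) = (-3776 + (-7 + 66 + 23))*2009 = (-3776 + 82)*2009 = -3694*2009 = -7421246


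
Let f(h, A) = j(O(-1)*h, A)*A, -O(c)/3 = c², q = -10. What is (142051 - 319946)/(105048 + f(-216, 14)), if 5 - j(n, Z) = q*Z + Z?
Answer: -177895/106882 ≈ -1.6644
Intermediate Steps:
O(c) = -3*c²
j(n, Z) = 5 + 9*Z (j(n, Z) = 5 - (-10*Z + Z) = 5 - (-9)*Z = 5 + 9*Z)
f(h, A) = A*(5 + 9*A) (f(h, A) = (5 + 9*A)*A = A*(5 + 9*A))
(142051 - 319946)/(105048 + f(-216, 14)) = (142051 - 319946)/(105048 + 14*(5 + 9*14)) = -177895/(105048 + 14*(5 + 126)) = -177895/(105048 + 14*131) = -177895/(105048 + 1834) = -177895/106882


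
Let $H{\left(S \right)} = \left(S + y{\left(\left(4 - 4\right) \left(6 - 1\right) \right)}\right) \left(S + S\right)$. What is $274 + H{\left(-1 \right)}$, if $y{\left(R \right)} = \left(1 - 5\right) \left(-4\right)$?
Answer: $244$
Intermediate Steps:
$y{\left(R \right)} = 16$ ($y{\left(R \right)} = \left(-4\right) \left(-4\right) = 16$)
$H{\left(S \right)} = 2 S \left(16 + S\right)$ ($H{\left(S \right)} = \left(S + 16\right) \left(S + S\right) = \left(16 + S\right) 2 S = 2 S \left(16 + S\right)$)
$274 + H{\left(-1 \right)} = 274 + 2 \left(-1\right) \left(16 - 1\right) = 274 + 2 \left(-1\right) 15 = 274 - 30 = 244$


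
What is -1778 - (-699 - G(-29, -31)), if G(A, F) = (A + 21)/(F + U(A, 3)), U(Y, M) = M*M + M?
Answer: -20493/19 ≈ -1078.6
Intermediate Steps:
U(Y, M) = M + M² (U(Y, M) = M² + M = M + M²)
G(A, F) = (21 + A)/(12 + F) (G(A, F) = (A + 21)/(F + 3*(1 + 3)) = (21 + A)/(F + 3*4) = (21 + A)/(F + 12) = (21 + A)/(12 + F))
-1778 - (-699 - G(-29, -31)) = -1778 - (-699 - (21 - 29)/(12 - 31)) = -1778 - (-699 - (-8)/(-19)) = -1778 - (-699 - (-1)*(-8)/19) = -1778 - (-699 - 1*8/19) = -1778 - (-699 - 8/19) = -1778 - 1*(-13289/19) = -1778 + 13289/19 = -20493/19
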